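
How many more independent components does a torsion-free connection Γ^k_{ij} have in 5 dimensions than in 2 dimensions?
Independent components in n dimensions: n × n(n+1)/2 = n^2(n+1)/2.
5D: 5 × 15 = 75
2D: 2 × 3 = 6
Difference = 75 - 6 = 69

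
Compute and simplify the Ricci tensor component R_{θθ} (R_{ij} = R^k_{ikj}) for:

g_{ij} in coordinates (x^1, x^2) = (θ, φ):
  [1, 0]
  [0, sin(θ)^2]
Non-zero Christoffel symbols (Γ^k_{ij} = Γ^k_{ji}):
Γ^θ_{φ φ} = -sin(2*θ)/2
Γ^φ_{θ φ} = 1/tan(θ)
R^θ_{θ θ θ} = 0 (a repeated index in an antisymmetric pair)
R^φ_{θ φ θ} = ∂_φ Γ^φ_{θ θ} - ∂_θ Γ^φ_{θ φ} + Γ^φ_{φ m} Γ^m_{θ θ} - Γ^φ_{θ m} Γ^m_{θ φ}
  = (0) - (-1/sin(θ)^2) + (0) - (1/tan(θ)^2) = 1
R_{θθ} = R^θ_{θ θ θ} + R^φ_{θ φ θ} = (0) + (1) = 1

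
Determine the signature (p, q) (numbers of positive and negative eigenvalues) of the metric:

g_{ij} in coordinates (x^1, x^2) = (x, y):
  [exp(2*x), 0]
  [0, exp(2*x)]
The metric is diagonal, so its eigenvalues are the diagonal entries: exp(2*x), exp(2*x) (at a generic point, where coordinate-dependent entries are positive).
2 positive, 0 negative.
(2, 0) - Riemannian (positive definite)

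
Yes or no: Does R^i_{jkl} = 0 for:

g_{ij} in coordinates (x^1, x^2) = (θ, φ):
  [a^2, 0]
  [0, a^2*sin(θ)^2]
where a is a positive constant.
Non-zero Christoffel symbols:
Γ^θ_{φ φ} = -sin(2*θ)/2
Γ^φ_{θ φ} = 1/tan(θ)
Ricci tensor: R_{θθ} = 1, R_{θφ} = 0, R_{φφ} = sin(θ)^2
The Ricci tensor is non-zero, so the Riemann tensor is non-zero: not flat.
No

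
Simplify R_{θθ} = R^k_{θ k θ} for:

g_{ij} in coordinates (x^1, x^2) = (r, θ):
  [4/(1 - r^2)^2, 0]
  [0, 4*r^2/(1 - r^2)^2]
Non-zero Christoffel symbols (Γ^k_{ij} = Γ^k_{ji}):
Γ^r_{r r} = 2*r/(1 - r^2)
Γ^r_{θ θ} = (r^3 + r)/(r^2 - 1)
Γ^θ_{r θ} = (-r^2 - 1)/(r^3 - r)
R^r_{θ r θ} = ∂_r Γ^r_{θ θ} - ∂_θ Γ^r_{θ r} + Γ^r_{r m} Γ^m_{θ θ} - Γ^r_{θ m} Γ^m_{θ r}
  = ((r^4 - 4*r^2 - 1)/(r^2 - 1)^2) - (0) + (-2*r^2*(r^2 + 1)/(r^2 - 1)^2) - (-(r^2 + 1)^2/(r^2 - 1)^2) = -4*r^2/(r^2 - 1)^2
R^θ_{θ θ θ} = 0 (a repeated index in an antisymmetric pair)
R_{θθ} = R^r_{θ r θ} + R^θ_{θ θ θ} = (-4*r^2/(r^2 - 1)^2) + (0) = -4*r^2/(r^2 - 1)^2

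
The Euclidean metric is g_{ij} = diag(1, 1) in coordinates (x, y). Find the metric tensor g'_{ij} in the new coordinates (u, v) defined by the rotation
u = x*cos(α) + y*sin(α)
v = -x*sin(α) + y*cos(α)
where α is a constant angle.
Invert the transformation: x = u*cos(α) - v*sin(α), y = u*sin(α) + v*cos(α)
g'_{ij} = (∂x^k/∂x'^i)(∂x^l/∂x'^j) g_{kl}; with g_{kl} = δ_{kl} this is Σ_k (∂x^k/∂x'^i)(∂x^k/∂x'^j).
Jacobian: ∂x/∂u = cos(α), ∂x/∂v = -sin(α), ∂y/∂u = sin(α), ∂y/∂v = cos(α)
g'_{uu} = (cos(α))(cos(α)) + (sin(α))(sin(α)) = 1
g'_{uv} = (cos(α))(-sin(α)) + (sin(α))(cos(α)) = 0
g'_{vv} = (-sin(α))(-sin(α)) + (cos(α))(cos(α)) = 1
g'_{ij} = diag(1, 1)
The Euclidean metric is invariant under rotations.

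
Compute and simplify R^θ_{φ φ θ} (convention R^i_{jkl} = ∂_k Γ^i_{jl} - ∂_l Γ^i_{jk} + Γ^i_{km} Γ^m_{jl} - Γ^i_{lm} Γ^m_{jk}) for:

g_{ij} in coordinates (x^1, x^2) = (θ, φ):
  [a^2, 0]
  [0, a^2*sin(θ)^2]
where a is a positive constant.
Non-zero Christoffel symbols (Γ^k_{ij} = Γ^k_{ji}):
Γ^θ_{φ φ} = -sin(2*θ)/2
Γ^φ_{θ φ} = 1/tan(θ)
R^θ_{φ φ θ} = ∂_φ Γ^θ_{φ θ} - ∂_θ Γ^θ_{φ φ} + Γ^θ_{φ m} Γ^m_{φ θ} - Γ^θ_{θ m} Γ^m_{φ φ}
  = (0) - (-cos(2*θ)) + (-cos(θ)^2) - (0) = -sin(θ)^2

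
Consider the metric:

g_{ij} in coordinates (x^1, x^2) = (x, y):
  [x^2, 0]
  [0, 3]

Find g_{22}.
With x^1 = x, x^2 = y, g_{22} = g_{yy} is the row-2, column-2 entry of the matrix.
g_{22} = 3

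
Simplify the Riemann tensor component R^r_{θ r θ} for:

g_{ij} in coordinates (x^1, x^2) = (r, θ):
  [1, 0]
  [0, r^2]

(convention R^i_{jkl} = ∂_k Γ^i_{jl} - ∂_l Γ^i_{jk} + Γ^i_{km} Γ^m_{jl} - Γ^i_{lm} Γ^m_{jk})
Non-zero Christoffel symbols (Γ^k_{ij} = Γ^k_{ji}):
Γ^r_{θ θ} = -r
Γ^θ_{r θ} = 1/r
R^r_{θ r θ} = ∂_r Γ^r_{θ θ} - ∂_θ Γ^r_{θ r} + Γ^r_{r m} Γ^m_{θ θ} - Γ^r_{θ m} Γ^m_{θ r}
  = (-1) - (0) + (0) - (-1) = 0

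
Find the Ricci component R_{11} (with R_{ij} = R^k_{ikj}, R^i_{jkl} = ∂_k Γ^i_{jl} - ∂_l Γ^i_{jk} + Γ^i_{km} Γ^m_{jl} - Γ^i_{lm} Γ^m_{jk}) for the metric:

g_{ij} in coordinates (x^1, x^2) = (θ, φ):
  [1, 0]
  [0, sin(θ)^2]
Non-zero Christoffel symbols (Γ^k_{ij} = Γ^k_{ji}):
Γ^θ_{φ φ} = -sin(2*θ)/2
Γ^φ_{θ φ} = 1/tan(θ)
R^θ_{θ θ θ} = 0 (a repeated index in an antisymmetric pair)
R^φ_{θ φ θ} = ∂_φ Γ^φ_{θ θ} - ∂_θ Γ^φ_{θ φ} + Γ^φ_{φ m} Γ^m_{θ θ} - Γ^φ_{θ m} Γ^m_{θ φ}
  = (0) - (-1/sin(θ)^2) + (0) - (1/tan(θ)^2) = 1
R_{θθ} = R^θ_{θ θ θ} + R^φ_{θ φ θ} = (0) + (1) = 1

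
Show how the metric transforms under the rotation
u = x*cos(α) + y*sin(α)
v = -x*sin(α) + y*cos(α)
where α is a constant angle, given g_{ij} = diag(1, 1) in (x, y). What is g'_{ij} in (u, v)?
Invert the transformation: x = u*cos(α) - v*sin(α), y = u*sin(α) + v*cos(α)
g'_{ij} = (∂x^k/∂x'^i)(∂x^l/∂x'^j) g_{kl}; with g_{kl} = δ_{kl} this is Σ_k (∂x^k/∂x'^i)(∂x^k/∂x'^j).
Jacobian: ∂x/∂u = cos(α), ∂x/∂v = -sin(α), ∂y/∂u = sin(α), ∂y/∂v = cos(α)
g'_{uu} = (cos(α))(cos(α)) + (sin(α))(sin(α)) = 1
g'_{uv} = (cos(α))(-sin(α)) + (sin(α))(cos(α)) = 0
g'_{vv} = (-sin(α))(-sin(α)) + (cos(α))(cos(α)) = 1
g'_{ij} = diag(1, 1)
The Euclidean metric is invariant under rotations.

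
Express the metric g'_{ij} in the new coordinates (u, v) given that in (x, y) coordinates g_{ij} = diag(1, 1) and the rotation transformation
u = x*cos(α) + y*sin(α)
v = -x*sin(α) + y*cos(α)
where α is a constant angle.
Invert the transformation: x = u*cos(α) - v*sin(α), y = u*sin(α) + v*cos(α)
g'_{ij} = (∂x^k/∂x'^i)(∂x^l/∂x'^j) g_{kl}; with g_{kl} = δ_{kl} this is Σ_k (∂x^k/∂x'^i)(∂x^k/∂x'^j).
Jacobian: ∂x/∂u = cos(α), ∂x/∂v = -sin(α), ∂y/∂u = sin(α), ∂y/∂v = cos(α)
g'_{uu} = (cos(α))(cos(α)) + (sin(α))(sin(α)) = 1
g'_{uv} = (cos(α))(-sin(α)) + (sin(α))(cos(α)) = 0
g'_{vv} = (-sin(α))(-sin(α)) + (cos(α))(cos(α)) = 1
g'_{ij} = diag(1, 1)
The Euclidean metric is invariant under rotations.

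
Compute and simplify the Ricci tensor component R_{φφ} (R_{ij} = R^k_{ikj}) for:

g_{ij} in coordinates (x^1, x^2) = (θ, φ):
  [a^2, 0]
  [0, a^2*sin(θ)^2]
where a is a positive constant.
Non-zero Christoffel symbols (Γ^k_{ij} = Γ^k_{ji}):
Γ^θ_{φ φ} = -sin(2*θ)/2
Γ^φ_{θ φ} = 1/tan(θ)
R^θ_{φ θ φ} = ∂_θ Γ^θ_{φ φ} - ∂_φ Γ^θ_{φ θ} + Γ^θ_{θ m} Γ^m_{φ φ} - Γ^θ_{φ m} Γ^m_{φ θ}
  = (-cos(2*θ)) - (0) + (0) - (-cos(θ)^2) = sin(θ)^2
R^φ_{φ φ φ} = 0 (a repeated index in an antisymmetric pair)
R_{φφ} = R^θ_{φ θ φ} + R^φ_{φ φ φ} = (sin(θ)^2) + (0) = sin(θ)^2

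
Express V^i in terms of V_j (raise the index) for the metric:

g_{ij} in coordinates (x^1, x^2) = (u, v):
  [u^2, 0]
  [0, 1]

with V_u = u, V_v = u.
Inverse metric (diagonal): g^{uu} = 1/u^2, g^{vv} = 1
V^i = g^{ij} V_j:
V^u = (1/u^2)(u) + (0)(u) = 1/u
V^v = (0)(u) + (1)(u) = u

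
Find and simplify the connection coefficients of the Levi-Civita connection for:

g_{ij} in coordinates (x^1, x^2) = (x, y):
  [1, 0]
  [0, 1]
Using Γ^k_{ij} = (1/2) g^{km} (∂_i g_{mj} + ∂_j g_{mi} - ∂_m g_{ij}); the metric is diagonal, so only the m = k term contributes.
Every metric component is constant, so all ∂_m g_{ij} = 0 and every Christoffel symbol vanishes.
All Christoffel symbols are zero.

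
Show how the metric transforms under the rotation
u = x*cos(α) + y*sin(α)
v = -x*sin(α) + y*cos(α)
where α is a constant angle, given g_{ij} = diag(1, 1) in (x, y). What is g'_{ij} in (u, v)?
Invert the transformation: x = u*cos(α) - v*sin(α), y = u*sin(α) + v*cos(α)
g'_{ij} = (∂x^k/∂x'^i)(∂x^l/∂x'^j) g_{kl}; with g_{kl} = δ_{kl} this is Σ_k (∂x^k/∂x'^i)(∂x^k/∂x'^j).
Jacobian: ∂x/∂u = cos(α), ∂x/∂v = -sin(α), ∂y/∂u = sin(α), ∂y/∂v = cos(α)
g'_{uu} = (cos(α))(cos(α)) + (sin(α))(sin(α)) = 1
g'_{uv} = (cos(α))(-sin(α)) + (sin(α))(cos(α)) = 0
g'_{vv} = (-sin(α))(-sin(α)) + (cos(α))(cos(α)) = 1
g'_{ij} = diag(1, 1)
The Euclidean metric is invariant under rotations.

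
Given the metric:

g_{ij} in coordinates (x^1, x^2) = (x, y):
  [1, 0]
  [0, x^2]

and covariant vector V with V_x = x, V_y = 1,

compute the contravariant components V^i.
Inverse metric (diagonal): g^{xx} = 1, g^{yy} = 1/x^2
V^i = g^{ij} V_j:
V^x = (1)(x) + (0)(1) = x
V^y = (0)(x) + (1/x^2)(1) = 1/x^2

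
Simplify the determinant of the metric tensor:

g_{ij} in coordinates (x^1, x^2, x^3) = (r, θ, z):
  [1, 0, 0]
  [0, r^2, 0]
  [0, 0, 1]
Diagonal metric: det(g) = g_{11}·g_{22}·g_{33}
= (1)·(r^2)·(1)
det(g) = r^2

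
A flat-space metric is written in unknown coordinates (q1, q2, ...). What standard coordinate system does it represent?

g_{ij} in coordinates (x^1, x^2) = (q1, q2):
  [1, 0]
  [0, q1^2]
The line element ds^2 = dq1^2 + q1^2 dq2^2 is dr^2 + r^2 dθ^2 with q1 = r, q2 = θ.
polar coordinates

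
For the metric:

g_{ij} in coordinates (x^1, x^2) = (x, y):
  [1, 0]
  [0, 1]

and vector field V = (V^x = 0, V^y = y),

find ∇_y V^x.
All Christoffel symbols are zero.
∇_y V^x = ∂_y V^x + Γ^x_{y j} V^j
  = (0) + (0)(0) + (0)(y)
  = 0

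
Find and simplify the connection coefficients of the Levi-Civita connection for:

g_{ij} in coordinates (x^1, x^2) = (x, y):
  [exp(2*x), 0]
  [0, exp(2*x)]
Using Γ^k_{ij} = (1/2) g^{km} (∂_i g_{mj} + ∂_j g_{mi} - ∂_m g_{ij}); the metric is diagonal, so only the m = k term contributes.
Non-zero symbols (using the symmetry Γ^k_{ij} = Γ^k_{ji}):
Γ^x_{x x} = (1/2) g^{xx} (∂_x g_{xx} + ∂_x g_{xx} - ∂_x g_{xx}) = (1/2)(exp(-2*x))((2*exp(2*x)) + (2*exp(2*x)) - (2*exp(2*x))) = 1
Γ^x_{y y} = (1/2) g^{xx} (∂_y g_{xy} + ∂_y g_{xy} - ∂_x g_{yy}) = (1/2)(exp(-2*x))((0) + (0) - (2*exp(2*x))) = -1
Γ^y_{x y} = (1/2) g^{yy} (∂_x g_{yy} + ∂_y g_{yx} - ∂_y g_{xy}) = (1/2)(exp(-2*x))((2*exp(2*x)) + (0) - (0)) = 1
All other Christoffel symbols are zero.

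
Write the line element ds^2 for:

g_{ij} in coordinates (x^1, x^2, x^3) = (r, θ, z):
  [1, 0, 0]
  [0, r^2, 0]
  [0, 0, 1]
ds^2 = g_{ij} dx^i dx^j; only the non-zero components contribute.
ds^2 = dr^2 + r^2 dθ^2 + dz^2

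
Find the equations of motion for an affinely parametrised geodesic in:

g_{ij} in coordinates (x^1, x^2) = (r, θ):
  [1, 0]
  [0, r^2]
Geodesic equation: d^2x^k/dλ^2 + Γ^k_{ij} (dx^i/dλ)(dx^j/dλ) = 0.
Non-zero Christoffel symbols:
Γ^r_{θ θ} = -r
Γ^θ_{r θ} = 1/r
Substituting (the symmetric pair Γ^k_{ij}, Γ^k_{ji} combines into a factor 2):
d^2r/dλ^2 - r (dθ/dλ)^2 = 0
d^2θ/dλ^2 + (2/r) (dr/dλ)(dθ/dλ) = 0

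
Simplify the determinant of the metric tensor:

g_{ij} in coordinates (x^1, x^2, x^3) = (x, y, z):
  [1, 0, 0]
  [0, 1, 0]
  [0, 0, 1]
Diagonal metric: det(g) = g_{11}·g_{22}·g_{33}
= (1)·(1)·(1)
det(g) = 1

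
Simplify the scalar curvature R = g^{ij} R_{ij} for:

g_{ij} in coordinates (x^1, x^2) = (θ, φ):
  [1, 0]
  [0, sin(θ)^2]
Non-zero Christoffel symbols (Γ^k_{ij} = Γ^k_{ji}):
Γ^θ_{φ φ} = -sin(2*θ)/2
Γ^φ_{θ φ} = 1/tan(θ)
Ricci tensor (R_{ij} = R^k_{ikj}): R_{θθ} = 1, R_{θφ} = 0, R_{φφ} = sin(θ)^2
Inverse metric: g^{θθ} = 1, g^{φφ} = 1/sin(θ)^2
R = g^{ij} R_{ij} = (1)(1) + (1/sin(θ)^2)(sin(θ)^2) = 2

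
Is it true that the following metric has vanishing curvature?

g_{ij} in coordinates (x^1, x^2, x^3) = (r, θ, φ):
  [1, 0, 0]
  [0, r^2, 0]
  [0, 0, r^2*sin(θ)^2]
Non-zero Christoffel symbols:
Γ^r_{θ θ} = -r
Γ^r_{φ φ} = -r*sin(θ)^2
Γ^θ_{r θ} = 1/r
Γ^θ_{φ φ} = -sin(2*θ)/2
Γ^φ_{r φ} = 1/r
Γ^φ_{θ φ} = 1/tan(θ)
Ricci tensor: R_{rr} = 0, R_{rθ} = 0, R_{rφ} = 0, R_{θθ} = 0, R_{θφ} = 0, R_{φφ} = 0
All R_{ij} vanish; in 3 dimensions the Riemann tensor is fully determined by the Ricci tensor, so R^i_{jkl} = 0: the metric is flat (curvilinear coordinates on flat space).
Yes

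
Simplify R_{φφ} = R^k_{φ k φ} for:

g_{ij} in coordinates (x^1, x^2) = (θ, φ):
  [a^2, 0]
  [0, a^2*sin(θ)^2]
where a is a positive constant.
Non-zero Christoffel symbols (Γ^k_{ij} = Γ^k_{ji}):
Γ^θ_{φ φ} = -sin(2*θ)/2
Γ^φ_{θ φ} = 1/tan(θ)
R^θ_{φ θ φ} = ∂_θ Γ^θ_{φ φ} - ∂_φ Γ^θ_{φ θ} + Γ^θ_{θ m} Γ^m_{φ φ} - Γ^θ_{φ m} Γ^m_{φ θ}
  = (-cos(2*θ)) - (0) + (0) - (-cos(θ)^2) = sin(θ)^2
R^φ_{φ φ φ} = 0 (a repeated index in an antisymmetric pair)
R_{φφ} = R^θ_{φ θ φ} + R^φ_{φ φ φ} = (sin(θ)^2) + (0) = sin(θ)^2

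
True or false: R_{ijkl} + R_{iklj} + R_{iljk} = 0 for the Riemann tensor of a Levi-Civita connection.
This is the first (algebraic) Bianchi identity.
True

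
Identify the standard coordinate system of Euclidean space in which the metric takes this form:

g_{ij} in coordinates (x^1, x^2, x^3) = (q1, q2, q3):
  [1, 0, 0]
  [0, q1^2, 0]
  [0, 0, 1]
The line element ds^2 = dq1^2 + q1^2 dq2^2 + dq3^2 is dr^2 + r^2 dθ^2 + dz^2 with q1 = r, q2 = θ, q3 = z.
cylindrical coordinates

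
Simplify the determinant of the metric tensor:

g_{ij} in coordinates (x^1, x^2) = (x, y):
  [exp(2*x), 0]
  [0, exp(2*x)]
For a 2×2 metric: det(g) = g_{11}·g_{22} - g_{12}·g_{21}
= (exp(2*x))·(exp(2*x)) - (0)·(0)
= exp(4*x) - 0
det(g) = exp(4*x)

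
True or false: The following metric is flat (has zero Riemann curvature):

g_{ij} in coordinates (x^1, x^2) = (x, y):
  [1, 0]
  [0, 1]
All metric components are constant, so every Christoffel symbol vanishes and R^i_{jkl} = 0.
True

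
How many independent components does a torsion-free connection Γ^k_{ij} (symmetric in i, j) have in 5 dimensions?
Γ^k_{ij} has n choices for the upper index and n(n+1)/2 independent symmetric lower index pairs.
Total = 5 × 5×6/2 = 5 × 15 = 75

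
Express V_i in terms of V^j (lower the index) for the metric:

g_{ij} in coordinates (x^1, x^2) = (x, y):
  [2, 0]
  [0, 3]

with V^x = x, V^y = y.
V_i = g_{ij} V^j:
V_x = (2)(x) + (0)(y) = 2*x
V_y = (0)(x) + (3)(y) = 3*y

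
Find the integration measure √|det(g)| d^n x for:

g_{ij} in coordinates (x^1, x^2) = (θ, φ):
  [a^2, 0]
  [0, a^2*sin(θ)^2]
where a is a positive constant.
det(g) = a^4*sin(θ)^2
√|det(g)| = a^2*sin(θ) (taking 0 < θ < π so that |sin(θ)| = sin(θ))
Volume element: dV = a^2*sin(θ) dθ dφ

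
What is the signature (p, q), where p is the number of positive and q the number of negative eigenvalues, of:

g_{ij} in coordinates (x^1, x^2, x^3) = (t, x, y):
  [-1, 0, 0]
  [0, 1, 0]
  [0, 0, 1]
The metric is diagonal, so its eigenvalues are the diagonal entries: -1, 1, 1 (at a generic point, where coordinate-dependent entries are positive).
2 positive, 1 negative.
(2, 1) - Lorentzian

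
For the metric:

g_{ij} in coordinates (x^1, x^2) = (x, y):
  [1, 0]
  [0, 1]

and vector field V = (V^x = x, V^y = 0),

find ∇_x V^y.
All Christoffel symbols are zero.
∇_x V^y = ∂_x V^y + Γ^y_{x j} V^j
  = (0) + (0)(x) + (0)(0)
  = 0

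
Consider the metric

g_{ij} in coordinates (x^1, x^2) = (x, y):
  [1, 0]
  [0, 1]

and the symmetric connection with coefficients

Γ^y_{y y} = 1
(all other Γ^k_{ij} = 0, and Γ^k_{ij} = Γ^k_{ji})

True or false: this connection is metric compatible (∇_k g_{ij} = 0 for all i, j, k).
Using ∇_k g_{ij} = ∂_k g_{ij} - Γ^m_{ki} g_{mj} - Γ^m_{kj} g_{im}:
∇_y g_{yy} = (0) - (1) - (1) = -2 ≠ 0
So the connection is not metric compatible (it is not the Levi-Civita connection).
False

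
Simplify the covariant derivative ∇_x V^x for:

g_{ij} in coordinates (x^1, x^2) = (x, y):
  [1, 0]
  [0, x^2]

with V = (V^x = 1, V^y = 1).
Non-zero Christoffel symbols:
Γ^x_{y y} = -x
Γ^y_{x y} = 1/x
∇_x V^x = ∂_x V^x + Γ^x_{x j} V^j
  = (0) + (0)(1) + (0)(1)
  = 0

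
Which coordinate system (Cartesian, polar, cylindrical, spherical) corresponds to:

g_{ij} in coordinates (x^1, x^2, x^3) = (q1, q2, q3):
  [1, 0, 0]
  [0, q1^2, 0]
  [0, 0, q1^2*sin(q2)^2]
The line element ds^2 = dq1^2 + q1^2 dq2^2 + q1^2 sin(q2)^2 dq3^2 is dr^2 + r^2 dθ^2 + r^2 sin(θ)^2 dφ^2 with q1 = r, q2 = θ, q3 = φ.
spherical coordinates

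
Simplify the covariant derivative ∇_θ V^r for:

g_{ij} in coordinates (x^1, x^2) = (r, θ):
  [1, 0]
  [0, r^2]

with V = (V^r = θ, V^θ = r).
Non-zero Christoffel symbols:
Γ^r_{θ θ} = -r
Γ^θ_{r θ} = 1/r
∇_θ V^r = ∂_θ V^r + Γ^r_{θ j} V^j
  = (1) + (0)(θ) + (-r)(r)
  = 1 - r^2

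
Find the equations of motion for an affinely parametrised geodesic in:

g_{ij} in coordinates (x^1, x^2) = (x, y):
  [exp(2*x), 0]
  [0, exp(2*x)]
Geodesic equation: d^2x^k/dλ^2 + Γ^k_{ij} (dx^i/dλ)(dx^j/dλ) = 0.
Non-zero Christoffel symbols:
Γ^x_{x x} = 1
Γ^x_{y y} = -1
Γ^y_{x y} = 1
Substituting (the symmetric pair Γ^k_{ij}, Γ^k_{ji} combines into a factor 2):
d^2x/dλ^2 + (dx/dλ)^2 - (dy/dλ)^2 = 0
d^2y/dλ^2 + 2 (dx/dλ)(dy/dλ) = 0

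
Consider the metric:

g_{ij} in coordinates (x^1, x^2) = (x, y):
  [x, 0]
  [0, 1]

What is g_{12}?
With x^1 = x, x^2 = y, g_{12} = g_{xy} is the row-1, column-2 entry of the matrix.
g_{12} = 0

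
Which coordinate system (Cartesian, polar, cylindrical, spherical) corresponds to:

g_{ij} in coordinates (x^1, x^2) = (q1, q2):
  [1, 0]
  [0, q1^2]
The line element ds^2 = dq1^2 + q1^2 dq2^2 is dr^2 + r^2 dθ^2 with q1 = r, q2 = θ.
polar coordinates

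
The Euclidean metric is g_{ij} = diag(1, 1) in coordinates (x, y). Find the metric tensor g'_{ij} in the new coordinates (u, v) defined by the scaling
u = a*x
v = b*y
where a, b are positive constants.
Invert the transformation: x = u/a, y = v/b
g'_{ij} = (∂x^k/∂x'^i)(∂x^l/∂x'^j) g_{kl}; with g_{kl} = δ_{kl} this is Σ_k (∂x^k/∂x'^i)(∂x^k/∂x'^j).
Jacobian: ∂x/∂u = 1/a, ∂x/∂v = 0, ∂y/∂u = 0, ∂y/∂v = 1/b
g'_{uu} = (1/a)(1/a) + (0)(0) = 1/a^2
g'_{uv} = (1/a)(0) + (0)(1/b) = 0
g'_{vv} = (0)(0) + (1/b)(1/b) = 1/b^2
g'_{ij} = diag(1/a^2, 1/b^2)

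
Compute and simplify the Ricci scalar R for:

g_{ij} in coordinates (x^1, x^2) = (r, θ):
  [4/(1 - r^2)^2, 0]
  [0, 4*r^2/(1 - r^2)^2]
Non-zero Christoffel symbols (Γ^k_{ij} = Γ^k_{ji}):
Γ^r_{r r} = 2*r/(1 - r^2)
Γ^r_{θ θ} = (r^3 + r)/(r^2 - 1)
Γ^θ_{r θ} = (-r^2 - 1)/(r^3 - r)
Ricci tensor (R_{ij} = R^k_{ikj}): R_{rr} = -4/(r^2 - 1)^2, R_{rθ} = 0, R_{θθ} = -4*r^2/(r^2 - 1)^2
Inverse metric: g^{rr} = (1 - r^2)^2/4, g^{θθ} = (1 - r^2)^2/(4*r^2)
R = g^{ij} R_{ij} = ((1 - r^2)^2/4)(-4/(r^2 - 1)^2) + ((1 - r^2)^2/(4*r^2))(-4*r^2/(r^2 - 1)^2) = -2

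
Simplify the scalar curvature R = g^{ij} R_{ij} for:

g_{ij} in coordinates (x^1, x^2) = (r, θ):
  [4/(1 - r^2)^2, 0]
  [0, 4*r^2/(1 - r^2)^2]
Non-zero Christoffel symbols (Γ^k_{ij} = Γ^k_{ji}):
Γ^r_{r r} = 2*r/(1 - r^2)
Γ^r_{θ θ} = (r^3 + r)/(r^2 - 1)
Γ^θ_{r θ} = (-r^2 - 1)/(r^3 - r)
Ricci tensor (R_{ij} = R^k_{ikj}): R_{rr} = -4/(r^2 - 1)^2, R_{rθ} = 0, R_{θθ} = -4*r^2/(r^2 - 1)^2
Inverse metric: g^{rr} = (1 - r^2)^2/4, g^{θθ} = (1 - r^2)^2/(4*r^2)
R = g^{ij} R_{ij} = ((1 - r^2)^2/4)(-4/(r^2 - 1)^2) + ((1 - r^2)^2/(4*r^2))(-4*r^2/(r^2 - 1)^2) = -2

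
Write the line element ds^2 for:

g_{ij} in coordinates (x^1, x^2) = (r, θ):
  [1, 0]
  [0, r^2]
ds^2 = g_{ij} dx^i dx^j; only the non-zero components contribute.
ds^2 = dr^2 + r^2 dθ^2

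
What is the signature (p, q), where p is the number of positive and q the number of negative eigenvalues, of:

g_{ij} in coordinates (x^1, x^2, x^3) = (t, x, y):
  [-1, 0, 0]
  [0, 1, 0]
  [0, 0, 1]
The metric is diagonal, so its eigenvalues are the diagonal entries: -1, 1, 1 (at a generic point, where coordinate-dependent entries are positive).
2 positive, 1 negative.
(2, 1) - Lorentzian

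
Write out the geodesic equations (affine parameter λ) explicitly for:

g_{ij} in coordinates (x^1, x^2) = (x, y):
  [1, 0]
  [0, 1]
Geodesic equation: d^2x^k/dλ^2 + Γ^k_{ij} (dx^i/dλ)(dx^j/dλ) = 0.
All Christoffel symbols vanish, so the geodesics are straight lines:
d^2x/dλ^2 = 0
d^2y/dλ^2 = 0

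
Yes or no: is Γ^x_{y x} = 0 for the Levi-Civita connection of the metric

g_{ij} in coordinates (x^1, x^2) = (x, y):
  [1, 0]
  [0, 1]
Γ^x_{y x} = (1/2) g^{xx} (∂_y g_{xx} + ∂_x g_{xy} - ∂_x g_{yx}) = (1/2)(1)((0) + (0) - (0)) = 0
This equals the proposed value 0.
Yes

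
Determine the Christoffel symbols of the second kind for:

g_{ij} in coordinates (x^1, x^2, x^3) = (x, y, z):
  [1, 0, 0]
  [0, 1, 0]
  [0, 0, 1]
Using Γ^k_{ij} = (1/2) g^{km} (∂_i g_{mj} + ∂_j g_{mi} - ∂_m g_{ij}); the metric is diagonal, so only the m = k term contributes.
Every metric component is constant, so all ∂_m g_{ij} = 0 and every Christoffel symbol vanishes.
All Christoffel symbols are zero.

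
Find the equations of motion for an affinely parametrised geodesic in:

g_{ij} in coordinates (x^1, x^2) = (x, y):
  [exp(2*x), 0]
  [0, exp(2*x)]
Geodesic equation: d^2x^k/dλ^2 + Γ^k_{ij} (dx^i/dλ)(dx^j/dλ) = 0.
Non-zero Christoffel symbols:
Γ^x_{x x} = 1
Γ^x_{y y} = -1
Γ^y_{x y} = 1
Substituting (the symmetric pair Γ^k_{ij}, Γ^k_{ji} combines into a factor 2):
d^2x/dλ^2 + (dx/dλ)^2 - (dy/dλ)^2 = 0
d^2y/dλ^2 + 2 (dx/dλ)(dy/dλ) = 0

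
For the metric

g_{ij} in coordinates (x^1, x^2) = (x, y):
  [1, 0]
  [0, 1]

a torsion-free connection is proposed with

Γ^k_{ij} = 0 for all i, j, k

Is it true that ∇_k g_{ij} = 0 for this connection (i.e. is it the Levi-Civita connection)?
Using ∇_k g_{ij} = ∂_k g_{ij} - Γ^m_{ki} g_{mj} - Γ^m_{kj} g_{im}:
e.g. ∇_x g_{xy} = (0) - (0) - (0) = 0
Every component ∇_k g_{ij} vanishes: the connection is metric compatible.
Yes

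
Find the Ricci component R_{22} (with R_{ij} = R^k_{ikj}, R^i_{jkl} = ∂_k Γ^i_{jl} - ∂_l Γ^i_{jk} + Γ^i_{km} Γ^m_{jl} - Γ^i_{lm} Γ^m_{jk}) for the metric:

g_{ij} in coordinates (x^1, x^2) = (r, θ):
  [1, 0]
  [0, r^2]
Non-zero Christoffel symbols (Γ^k_{ij} = Γ^k_{ji}):
Γ^r_{θ θ} = -r
Γ^θ_{r θ} = 1/r
R^r_{θ r θ} = ∂_r Γ^r_{θ θ} - ∂_θ Γ^r_{θ r} + Γ^r_{r m} Γ^m_{θ θ} - Γ^r_{θ m} Γ^m_{θ r}
  = (-1) - (0) + (0) - (-1) = 0
R^θ_{θ θ θ} = 0 (a repeated index in an antisymmetric pair)
R_{θθ} = R^r_{θ r θ} + R^θ_{θ θ θ} = (0) + (0) = 0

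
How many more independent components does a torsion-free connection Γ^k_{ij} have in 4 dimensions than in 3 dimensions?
Independent components in n dimensions: n × n(n+1)/2 = n^2(n+1)/2.
4D: 4 × 10 = 40
3D: 3 × 6 = 18
Difference = 40 - 18 = 22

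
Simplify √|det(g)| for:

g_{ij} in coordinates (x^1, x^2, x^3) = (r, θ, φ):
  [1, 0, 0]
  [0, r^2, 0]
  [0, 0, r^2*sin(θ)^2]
det(g) = r^4*sin(θ)^2
√|det(g)| = r^2*sin(θ) (taking 0 < θ < π so that |sin(θ)| = sin(θ))
Volume element: dV = r^2*sin(θ) dr dθ dφ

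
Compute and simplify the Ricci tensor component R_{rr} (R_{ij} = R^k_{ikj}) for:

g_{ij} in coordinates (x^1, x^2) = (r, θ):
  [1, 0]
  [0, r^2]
Non-zero Christoffel symbols (Γ^k_{ij} = Γ^k_{ji}):
Γ^r_{θ θ} = -r
Γ^θ_{r θ} = 1/r
R^r_{r r r} = 0 (a repeated index in an antisymmetric pair)
R^θ_{r θ r} = ∂_θ Γ^θ_{r r} - ∂_r Γ^θ_{r θ} + Γ^θ_{θ m} Γ^m_{r r} - Γ^θ_{r m} Γ^m_{r θ}
  = (0) - (-1/r^2) + (0) - (1/r^2) = 0
R_{rr} = R^r_{r r r} + R^θ_{r θ r} = (0) + (0) = 0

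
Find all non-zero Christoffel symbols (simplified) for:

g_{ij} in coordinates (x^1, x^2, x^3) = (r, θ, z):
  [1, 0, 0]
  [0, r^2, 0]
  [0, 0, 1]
Using Γ^k_{ij} = (1/2) g^{km} (∂_i g_{mj} + ∂_j g_{mi} - ∂_m g_{ij}); the metric is diagonal, so only the m = k term contributes.
Non-zero symbols (using the symmetry Γ^k_{ij} = Γ^k_{ji}):
Γ^r_{θ θ} = (1/2) g^{rr} (∂_θ g_{rθ} + ∂_θ g_{rθ} - ∂_r g_{θθ}) = (1/2)(1)((0) + (0) - (2*r)) = -r
Γ^θ_{r θ} = (1/2) g^{θθ} (∂_r g_{θθ} + ∂_θ g_{θr} - ∂_θ g_{rθ}) = (1/2)(1/r^2)((2*r) + (0) - (0)) = 1/r
All other Christoffel symbols are zero.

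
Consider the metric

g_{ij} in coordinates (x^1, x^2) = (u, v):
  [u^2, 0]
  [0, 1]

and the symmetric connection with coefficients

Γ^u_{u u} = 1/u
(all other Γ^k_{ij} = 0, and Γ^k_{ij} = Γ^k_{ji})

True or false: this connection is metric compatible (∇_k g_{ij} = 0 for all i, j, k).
Using ∇_k g_{ij} = ∂_k g_{ij} - Γ^m_{ki} g_{mj} - Γ^m_{kj} g_{im}:
e.g. ∇_u g_{uu} = (2*u) - (u) - (u) = 0
Every component ∇_k g_{ij} vanishes: the connection is metric compatible.
True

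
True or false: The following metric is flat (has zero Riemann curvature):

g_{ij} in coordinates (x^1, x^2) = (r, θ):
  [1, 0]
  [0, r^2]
Non-zero Christoffel symbols:
Γ^r_{θ θ} = -r
Γ^θ_{r θ} = 1/r
Ricci tensor: R_{rr} = 0, R_{rθ} = 0, R_{θθ} = 0
All R_{ij} vanish; in 2 dimensions the Riemann tensor is fully determined by the Ricci tensor, so R^i_{jkl} = 0: the metric is flat (curvilinear coordinates on flat space).
True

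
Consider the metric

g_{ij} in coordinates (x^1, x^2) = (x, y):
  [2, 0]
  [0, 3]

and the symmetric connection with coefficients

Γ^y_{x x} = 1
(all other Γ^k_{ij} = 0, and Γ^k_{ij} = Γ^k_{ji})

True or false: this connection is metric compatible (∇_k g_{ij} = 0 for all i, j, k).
Using ∇_k g_{ij} = ∂_k g_{ij} - Γ^m_{ki} g_{mj} - Γ^m_{kj} g_{im}:
∇_x g_{xy} = (0) - (3) - (0) = -3 ≠ 0
So the connection is not metric compatible (it is not the Levi-Civita connection).
False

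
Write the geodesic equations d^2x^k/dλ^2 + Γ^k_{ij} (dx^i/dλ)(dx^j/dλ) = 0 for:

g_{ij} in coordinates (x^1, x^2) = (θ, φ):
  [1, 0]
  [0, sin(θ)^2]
Geodesic equation: d^2x^k/dλ^2 + Γ^k_{ij} (dx^i/dλ)(dx^j/dλ) = 0.
Non-zero Christoffel symbols:
Γ^θ_{φ φ} = -sin(2*θ)/2
Γ^φ_{θ φ} = 1/tan(θ)
Substituting (the symmetric pair Γ^k_{ij}, Γ^k_{ji} combines into a factor 2):
d^2θ/dλ^2 - (sin(2*θ)/2) (dφ/dλ)^2 = 0
d^2φ/dλ^2 + (2/tan(θ)) (dθ/dλ)(dφ/dλ) = 0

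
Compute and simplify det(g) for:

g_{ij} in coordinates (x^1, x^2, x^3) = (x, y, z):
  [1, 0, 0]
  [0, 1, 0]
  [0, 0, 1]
Diagonal metric: det(g) = g_{11}·g_{22}·g_{33}
= (1)·(1)·(1)
det(g) = 1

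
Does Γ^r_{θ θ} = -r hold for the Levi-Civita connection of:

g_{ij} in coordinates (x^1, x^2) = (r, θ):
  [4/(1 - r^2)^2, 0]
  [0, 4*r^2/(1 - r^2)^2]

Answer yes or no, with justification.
Γ^r_{θ θ} = (1/2) g^{rr} (∂_θ g_{rθ} + ∂_θ g_{rθ} - ∂_r g_{θθ}) = (1/2)((1 - r^2)^2/4)((0) + (0) - (-8*(r^3 + r)/(r^2 - 1)^3)) = (r^3 + r)/(r^2 - 1)
This differs from the proposed value -r.
No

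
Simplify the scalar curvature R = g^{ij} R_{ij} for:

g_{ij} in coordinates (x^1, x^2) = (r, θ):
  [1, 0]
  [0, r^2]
Non-zero Christoffel symbols (Γ^k_{ij} = Γ^k_{ji}):
Γ^r_{θ θ} = -r
Γ^θ_{r θ} = 1/r
Ricci tensor (R_{ij} = R^k_{ikj}): R_{rr} = 0, R_{rθ} = 0, R_{θθ} = 0
Inverse metric: g^{rr} = 1, g^{θθ} = 1/r^2
R = g^{ij} R_{ij} = (1)(0) + (1/r^2)(0) = 0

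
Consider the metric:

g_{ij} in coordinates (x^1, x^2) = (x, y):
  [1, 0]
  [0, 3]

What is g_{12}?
With x^1 = x, x^2 = y, g_{12} = g_{xy} is the row-1, column-2 entry of the matrix.
g_{12} = 0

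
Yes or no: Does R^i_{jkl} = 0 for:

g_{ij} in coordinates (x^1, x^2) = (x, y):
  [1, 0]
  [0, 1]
All metric components are constant, so every Christoffel symbol vanishes and R^i_{jkl} = 0.
Yes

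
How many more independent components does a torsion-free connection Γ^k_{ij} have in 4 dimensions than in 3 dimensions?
Independent components in n dimensions: n × n(n+1)/2 = n^2(n+1)/2.
4D: 4 × 10 = 40
3D: 3 × 6 = 18
Difference = 40 - 18 = 22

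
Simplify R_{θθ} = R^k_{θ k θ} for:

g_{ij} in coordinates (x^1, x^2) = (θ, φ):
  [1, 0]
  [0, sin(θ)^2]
Non-zero Christoffel symbols (Γ^k_{ij} = Γ^k_{ji}):
Γ^θ_{φ φ} = -sin(2*θ)/2
Γ^φ_{θ φ} = 1/tan(θ)
R^θ_{θ θ θ} = 0 (a repeated index in an antisymmetric pair)
R^φ_{θ φ θ} = ∂_φ Γ^φ_{θ θ} - ∂_θ Γ^φ_{θ φ} + Γ^φ_{φ m} Γ^m_{θ θ} - Γ^φ_{θ m} Γ^m_{θ φ}
  = (0) - (-1/sin(θ)^2) + (0) - (1/tan(θ)^2) = 1
R_{θθ} = R^θ_{θ θ θ} + R^φ_{θ φ θ} = (0) + (1) = 1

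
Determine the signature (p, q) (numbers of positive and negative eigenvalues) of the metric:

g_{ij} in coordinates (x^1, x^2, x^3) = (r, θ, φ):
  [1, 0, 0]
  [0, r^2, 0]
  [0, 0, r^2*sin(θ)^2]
The metric is diagonal, so its eigenvalues are the diagonal entries: 1, r^2, r^2*sin(θ)^2 (at a generic point, where coordinate-dependent entries are positive).
3 positive, 0 negative.
(3, 0) - Riemannian (positive definite)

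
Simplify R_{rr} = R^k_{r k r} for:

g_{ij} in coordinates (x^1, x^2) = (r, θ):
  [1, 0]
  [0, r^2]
Non-zero Christoffel symbols (Γ^k_{ij} = Γ^k_{ji}):
Γ^r_{θ θ} = -r
Γ^θ_{r θ} = 1/r
R^r_{r r r} = 0 (a repeated index in an antisymmetric pair)
R^θ_{r θ r} = ∂_θ Γ^θ_{r r} - ∂_r Γ^θ_{r θ} + Γ^θ_{θ m} Γ^m_{r r} - Γ^θ_{r m} Γ^m_{r θ}
  = (0) - (-1/r^2) + (0) - (1/r^2) = 0
R_{rr} = R^r_{r r r} + R^θ_{r θ r} = (0) + (0) = 0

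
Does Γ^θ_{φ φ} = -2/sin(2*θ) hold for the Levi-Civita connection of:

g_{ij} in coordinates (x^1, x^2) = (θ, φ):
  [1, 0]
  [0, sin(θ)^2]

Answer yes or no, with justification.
Γ^θ_{φ φ} = (1/2) g^{θθ} (∂_φ g_{θφ} + ∂_φ g_{θφ} - ∂_θ g_{φφ}) = (1/2)(1)((0) + (0) - (sin(2*θ))) = -sin(2*θ)/2
This differs from the proposed value -2/sin(2*θ).
No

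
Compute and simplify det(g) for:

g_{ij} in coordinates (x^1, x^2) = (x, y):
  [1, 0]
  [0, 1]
For a 2×2 metric: det(g) = g_{11}·g_{22} - g_{12}·g_{21}
= (1)·(1) - (0)·(0)
= 1 - 0
det(g) = 1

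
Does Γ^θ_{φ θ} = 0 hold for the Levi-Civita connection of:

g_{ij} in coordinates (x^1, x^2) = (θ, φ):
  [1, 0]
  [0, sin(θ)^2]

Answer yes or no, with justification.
Γ^θ_{φ θ} = (1/2) g^{θθ} (∂_φ g_{θθ} + ∂_θ g_{θφ} - ∂_θ g_{φθ}) = (1/2)(1)((0) + (0) - (0)) = 0
This equals the proposed value 0.
Yes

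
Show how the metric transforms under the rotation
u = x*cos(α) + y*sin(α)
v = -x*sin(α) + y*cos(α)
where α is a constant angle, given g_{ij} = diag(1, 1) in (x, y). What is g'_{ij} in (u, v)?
Invert the transformation: x = u*cos(α) - v*sin(α), y = u*sin(α) + v*cos(α)
g'_{ij} = (∂x^k/∂x'^i)(∂x^l/∂x'^j) g_{kl}; with g_{kl} = δ_{kl} this is Σ_k (∂x^k/∂x'^i)(∂x^k/∂x'^j).
Jacobian: ∂x/∂u = cos(α), ∂x/∂v = -sin(α), ∂y/∂u = sin(α), ∂y/∂v = cos(α)
g'_{uu} = (cos(α))(cos(α)) + (sin(α))(sin(α)) = 1
g'_{uv} = (cos(α))(-sin(α)) + (sin(α))(cos(α)) = 0
g'_{vv} = (-sin(α))(-sin(α)) + (cos(α))(cos(α)) = 1
g'_{ij} = diag(1, 1)
The Euclidean metric is invariant under rotations.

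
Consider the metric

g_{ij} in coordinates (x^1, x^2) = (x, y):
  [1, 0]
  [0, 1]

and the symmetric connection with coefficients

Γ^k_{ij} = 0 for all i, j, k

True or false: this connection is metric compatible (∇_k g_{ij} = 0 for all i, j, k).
Using ∇_k g_{ij} = ∂_k g_{ij} - Γ^m_{ki} g_{mj} - Γ^m_{kj} g_{im}:
e.g. ∇_x g_{yy} = (0) - (0) - (0) = 0
Every component ∇_k g_{ij} vanishes: the connection is metric compatible.
True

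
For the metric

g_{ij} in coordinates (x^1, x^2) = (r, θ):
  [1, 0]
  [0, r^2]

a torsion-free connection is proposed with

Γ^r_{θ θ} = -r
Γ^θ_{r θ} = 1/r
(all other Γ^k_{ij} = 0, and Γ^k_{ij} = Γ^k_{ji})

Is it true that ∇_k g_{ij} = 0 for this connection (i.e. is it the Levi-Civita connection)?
Using ∇_k g_{ij} = ∂_k g_{ij} - Γ^m_{ki} g_{mj} - Γ^m_{kj} g_{im}:
e.g. ∇_r g_{θθ} = (2*r) - (r) - (r) = 0
Every component ∇_k g_{ij} vanishes: the connection is metric compatible.
Yes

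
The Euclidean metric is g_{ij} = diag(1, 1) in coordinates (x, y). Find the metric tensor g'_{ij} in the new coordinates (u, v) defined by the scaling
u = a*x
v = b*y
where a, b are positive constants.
Invert the transformation: x = u/a, y = v/b
g'_{ij} = (∂x^k/∂x'^i)(∂x^l/∂x'^j) g_{kl}; with g_{kl} = δ_{kl} this is Σ_k (∂x^k/∂x'^i)(∂x^k/∂x'^j).
Jacobian: ∂x/∂u = 1/a, ∂x/∂v = 0, ∂y/∂u = 0, ∂y/∂v = 1/b
g'_{uu} = (1/a)(1/a) + (0)(0) = 1/a^2
g'_{uv} = (1/a)(0) + (0)(1/b) = 0
g'_{vv} = (0)(0) + (1/b)(1/b) = 1/b^2
g'_{ij} = diag(1/a^2, 1/b^2)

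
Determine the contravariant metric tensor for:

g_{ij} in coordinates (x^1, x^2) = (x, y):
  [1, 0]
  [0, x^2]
The metric is diagonal, so g^{ij} is diagonal with entries 1/g_{ii}: diag(1, 1/(x^2)).
g^{ij}:
  [1, 0]
  [0, 1/x^2]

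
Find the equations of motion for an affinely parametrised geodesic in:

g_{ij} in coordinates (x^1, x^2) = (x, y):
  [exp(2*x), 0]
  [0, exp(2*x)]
Geodesic equation: d^2x^k/dλ^2 + Γ^k_{ij} (dx^i/dλ)(dx^j/dλ) = 0.
Non-zero Christoffel symbols:
Γ^x_{x x} = 1
Γ^x_{y y} = -1
Γ^y_{x y} = 1
Substituting (the symmetric pair Γ^k_{ij}, Γ^k_{ji} combines into a factor 2):
d^2x/dλ^2 + (dx/dλ)^2 - (dy/dλ)^2 = 0
d^2y/dλ^2 + 2 (dx/dλ)(dy/dλ) = 0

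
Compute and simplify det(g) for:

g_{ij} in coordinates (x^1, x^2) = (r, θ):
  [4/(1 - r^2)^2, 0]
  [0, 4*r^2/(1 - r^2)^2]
For a 2×2 metric: det(g) = g_{11}·g_{22} - g_{12}·g_{21}
= (4/(1 - r^2)^2)·(4*r^2/(1 - r^2)^2) - (0)·(0)
= 16*r^2/(1 - r^2)^4 - 0
det(g) = 16*r^2/(1 - r^2)^4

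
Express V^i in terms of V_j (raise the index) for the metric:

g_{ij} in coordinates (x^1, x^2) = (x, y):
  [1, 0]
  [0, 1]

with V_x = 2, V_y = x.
Inverse metric (diagonal): g^{xx} = 1, g^{yy} = 1
V^i = g^{ij} V_j:
V^x = (1)(2) + (0)(x) = 2
V^y = (0)(2) + (1)(x) = x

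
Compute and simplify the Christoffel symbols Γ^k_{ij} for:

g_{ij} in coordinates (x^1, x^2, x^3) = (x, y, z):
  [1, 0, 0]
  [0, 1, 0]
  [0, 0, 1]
Using Γ^k_{ij} = (1/2) g^{km} (∂_i g_{mj} + ∂_j g_{mi} - ∂_m g_{ij}); the metric is diagonal, so only the m = k term contributes.
Every metric component is constant, so all ∂_m g_{ij} = 0 and every Christoffel symbol vanishes.
All Christoffel symbols are zero.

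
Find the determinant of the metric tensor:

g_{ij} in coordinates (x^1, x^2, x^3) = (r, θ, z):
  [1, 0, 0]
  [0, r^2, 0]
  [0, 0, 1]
Diagonal metric: det(g) = g_{11}·g_{22}·g_{33}
= (1)·(r^2)·(1)
det(g) = r^2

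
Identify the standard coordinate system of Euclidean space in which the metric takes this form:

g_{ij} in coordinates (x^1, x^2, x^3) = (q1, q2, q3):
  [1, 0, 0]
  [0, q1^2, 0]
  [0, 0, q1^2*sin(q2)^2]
The line element ds^2 = dq1^2 + q1^2 dq2^2 + q1^2 sin(q2)^2 dq3^2 is dr^2 + r^2 dθ^2 + r^2 sin(θ)^2 dφ^2 with q1 = r, q2 = θ, q3 = φ.
spherical coordinates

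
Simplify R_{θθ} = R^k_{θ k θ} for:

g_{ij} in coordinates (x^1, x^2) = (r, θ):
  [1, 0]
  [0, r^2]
Non-zero Christoffel symbols (Γ^k_{ij} = Γ^k_{ji}):
Γ^r_{θ θ} = -r
Γ^θ_{r θ} = 1/r
R^r_{θ r θ} = ∂_r Γ^r_{θ θ} - ∂_θ Γ^r_{θ r} + Γ^r_{r m} Γ^m_{θ θ} - Γ^r_{θ m} Γ^m_{θ r}
  = (-1) - (0) + (0) - (-1) = 0
R^θ_{θ θ θ} = 0 (a repeated index in an antisymmetric pair)
R_{θθ} = R^r_{θ r θ} + R^θ_{θ θ θ} = (0) + (0) = 0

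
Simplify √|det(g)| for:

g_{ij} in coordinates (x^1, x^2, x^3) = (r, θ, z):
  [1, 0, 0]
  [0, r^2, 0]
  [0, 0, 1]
det(g) = r^2
√|det(g)| = r
Volume element: dV = r dr dθ dz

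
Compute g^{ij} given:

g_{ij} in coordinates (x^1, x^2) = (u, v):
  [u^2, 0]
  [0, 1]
The metric is diagonal, so g^{ij} is diagonal with entries 1/g_{ii}: diag(1/(u^2), 1).
g^{ij}:
  [1/u^2, 0]
  [0, 1]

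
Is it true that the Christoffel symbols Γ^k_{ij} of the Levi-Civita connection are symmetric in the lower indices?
The Levi-Civita connection is torsion-free, which is exactly Γ^k_{ij} = Γ^k_{ji}.
Yes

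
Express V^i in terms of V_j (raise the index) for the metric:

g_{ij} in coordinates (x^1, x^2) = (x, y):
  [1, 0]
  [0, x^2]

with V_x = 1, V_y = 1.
Inverse metric (diagonal): g^{xx} = 1, g^{yy} = 1/x^2
V^i = g^{ij} V_j:
V^x = (1)(1) + (0)(1) = 1
V^y = (0)(1) + (1/x^2)(1) = 1/x^2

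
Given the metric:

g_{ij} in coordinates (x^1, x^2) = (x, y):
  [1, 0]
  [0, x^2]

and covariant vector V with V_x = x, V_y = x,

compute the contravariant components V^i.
Inverse metric (diagonal): g^{xx} = 1, g^{yy} = 1/x^2
V^i = g^{ij} V_j:
V^x = (1)(x) + (0)(x) = x
V^y = (0)(x) + (1/x^2)(x) = 1/x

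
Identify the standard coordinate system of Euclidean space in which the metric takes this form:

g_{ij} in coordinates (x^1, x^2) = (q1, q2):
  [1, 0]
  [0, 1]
All components are constant and the metric is the identity, i.e. orthonormal rectilinear coordinates.
Cartesian (2D) coordinates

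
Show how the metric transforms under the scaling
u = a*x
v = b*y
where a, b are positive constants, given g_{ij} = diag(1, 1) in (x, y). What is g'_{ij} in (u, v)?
Invert the transformation: x = u/a, y = v/b
g'_{ij} = (∂x^k/∂x'^i)(∂x^l/∂x'^j) g_{kl}; with g_{kl} = δ_{kl} this is Σ_k (∂x^k/∂x'^i)(∂x^k/∂x'^j).
Jacobian: ∂x/∂u = 1/a, ∂x/∂v = 0, ∂y/∂u = 0, ∂y/∂v = 1/b
g'_{uu} = (1/a)(1/a) + (0)(0) = 1/a^2
g'_{uv} = (1/a)(0) + (0)(1/b) = 0
g'_{vv} = (0)(0) + (1/b)(1/b) = 1/b^2
g'_{ij} = diag(1/a^2, 1/b^2)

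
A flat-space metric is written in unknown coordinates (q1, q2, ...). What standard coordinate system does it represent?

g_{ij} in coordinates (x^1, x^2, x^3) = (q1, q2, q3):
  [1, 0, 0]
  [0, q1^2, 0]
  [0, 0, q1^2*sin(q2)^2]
The line element ds^2 = dq1^2 + q1^2 dq2^2 + q1^2 sin(q2)^2 dq3^2 is dr^2 + r^2 dθ^2 + r^2 sin(θ)^2 dφ^2 with q1 = r, q2 = θ, q3 = φ.
spherical coordinates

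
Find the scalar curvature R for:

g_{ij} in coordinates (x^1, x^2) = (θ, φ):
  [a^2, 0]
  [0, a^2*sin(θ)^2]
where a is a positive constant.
Non-zero Christoffel symbols (Γ^k_{ij} = Γ^k_{ji}):
Γ^θ_{φ φ} = -sin(2*θ)/2
Γ^φ_{θ φ} = 1/tan(θ)
Ricci tensor (R_{ij} = R^k_{ikj}): R_{θθ} = 1, R_{θφ} = 0, R_{φφ} = sin(θ)^2
Inverse metric: g^{θθ} = 1/a^2, g^{φφ} = 1/(a^2*sin(θ)^2)
R = g^{ij} R_{ij} = (1/a^2)(1) + (1/(a^2*sin(θ)^2))(sin(θ)^2) = 2/a^2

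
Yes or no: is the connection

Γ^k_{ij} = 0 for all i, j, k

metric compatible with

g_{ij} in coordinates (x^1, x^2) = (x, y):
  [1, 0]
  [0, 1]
Using ∇_k g_{ij} = ∂_k g_{ij} - Γ^m_{ki} g_{mj} - Γ^m_{kj} g_{im}:
e.g. ∇_x g_{xx} = (0) - (0) - (0) = 0
Every component ∇_k g_{ij} vanishes: the connection is metric compatible.
Yes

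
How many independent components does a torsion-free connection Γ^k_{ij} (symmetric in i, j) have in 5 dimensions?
Γ^k_{ij} has n choices for the upper index and n(n+1)/2 independent symmetric lower index pairs.
Total = 5 × 5×6/2 = 5 × 15 = 75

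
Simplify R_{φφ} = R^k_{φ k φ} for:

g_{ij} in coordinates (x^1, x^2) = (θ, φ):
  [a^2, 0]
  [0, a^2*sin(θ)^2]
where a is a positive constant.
Non-zero Christoffel symbols (Γ^k_{ij} = Γ^k_{ji}):
Γ^θ_{φ φ} = -sin(2*θ)/2
Γ^φ_{θ φ} = 1/tan(θ)
R^θ_{φ θ φ} = ∂_θ Γ^θ_{φ φ} - ∂_φ Γ^θ_{φ θ} + Γ^θ_{θ m} Γ^m_{φ φ} - Γ^θ_{φ m} Γ^m_{φ θ}
  = (-cos(2*θ)) - (0) + (0) - (-cos(θ)^2) = sin(θ)^2
R^φ_{φ φ φ} = 0 (a repeated index in an antisymmetric pair)
R_{φφ} = R^θ_{φ θ φ} + R^φ_{φ φ φ} = (sin(θ)^2) + (0) = sin(θ)^2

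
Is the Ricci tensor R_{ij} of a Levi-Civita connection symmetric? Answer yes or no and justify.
R_{ij} = R^k_{ikj}; the pair symmetry R_{kilj} = R_{ljki} gives R_{ij} = R_{ji}.
Yes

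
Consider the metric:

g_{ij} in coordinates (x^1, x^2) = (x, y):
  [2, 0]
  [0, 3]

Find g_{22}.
With x^1 = x, x^2 = y, g_{22} = g_{yy} is the row-2, column-2 entry of the matrix.
g_{22} = 3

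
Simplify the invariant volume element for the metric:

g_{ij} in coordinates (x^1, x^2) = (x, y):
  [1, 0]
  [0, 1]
det(g) = 1
√|det(g)| = 1
Volume element: dV = 1 dx dy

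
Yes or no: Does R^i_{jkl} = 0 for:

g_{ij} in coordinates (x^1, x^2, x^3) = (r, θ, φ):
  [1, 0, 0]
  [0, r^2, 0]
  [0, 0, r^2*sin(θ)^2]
Non-zero Christoffel symbols:
Γ^r_{θ θ} = -r
Γ^r_{φ φ} = -r*sin(θ)^2
Γ^θ_{r θ} = 1/r
Γ^θ_{φ φ} = -sin(2*θ)/2
Γ^φ_{r φ} = 1/r
Γ^φ_{θ φ} = 1/tan(θ)
Ricci tensor: R_{rr} = 0, R_{rθ} = 0, R_{rφ} = 0, R_{θθ} = 0, R_{θφ} = 0, R_{φφ} = 0
All R_{ij} vanish; in 3 dimensions the Riemann tensor is fully determined by the Ricci tensor, so R^i_{jkl} = 0: the metric is flat (curvilinear coordinates on flat space).
Yes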